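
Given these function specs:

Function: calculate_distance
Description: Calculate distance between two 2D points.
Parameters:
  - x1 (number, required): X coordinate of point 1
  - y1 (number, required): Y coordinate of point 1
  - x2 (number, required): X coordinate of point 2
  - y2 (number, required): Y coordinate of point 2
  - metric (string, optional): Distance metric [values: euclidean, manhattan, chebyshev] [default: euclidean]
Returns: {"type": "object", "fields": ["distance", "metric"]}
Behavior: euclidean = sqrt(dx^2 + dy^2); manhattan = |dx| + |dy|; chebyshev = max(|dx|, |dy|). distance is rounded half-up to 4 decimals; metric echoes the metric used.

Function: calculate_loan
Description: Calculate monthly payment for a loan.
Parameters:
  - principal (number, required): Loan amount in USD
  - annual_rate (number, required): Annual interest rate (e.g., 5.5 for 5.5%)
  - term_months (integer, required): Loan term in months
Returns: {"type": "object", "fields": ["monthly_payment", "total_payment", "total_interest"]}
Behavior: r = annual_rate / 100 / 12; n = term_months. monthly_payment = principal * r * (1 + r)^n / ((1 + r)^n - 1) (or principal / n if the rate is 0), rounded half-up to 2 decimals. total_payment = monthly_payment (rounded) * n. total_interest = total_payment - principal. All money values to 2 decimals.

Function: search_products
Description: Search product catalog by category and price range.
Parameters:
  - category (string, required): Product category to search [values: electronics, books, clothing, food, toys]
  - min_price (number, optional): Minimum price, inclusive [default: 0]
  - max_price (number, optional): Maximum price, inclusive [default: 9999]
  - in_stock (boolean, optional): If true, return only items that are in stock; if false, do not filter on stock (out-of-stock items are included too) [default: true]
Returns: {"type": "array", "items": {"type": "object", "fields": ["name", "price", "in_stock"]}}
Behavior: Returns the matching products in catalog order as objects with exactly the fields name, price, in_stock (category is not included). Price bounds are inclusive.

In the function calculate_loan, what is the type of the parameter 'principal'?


The calculate_loan spec declares:
  - principal (number, required): Loan amount in USD
Type:
number


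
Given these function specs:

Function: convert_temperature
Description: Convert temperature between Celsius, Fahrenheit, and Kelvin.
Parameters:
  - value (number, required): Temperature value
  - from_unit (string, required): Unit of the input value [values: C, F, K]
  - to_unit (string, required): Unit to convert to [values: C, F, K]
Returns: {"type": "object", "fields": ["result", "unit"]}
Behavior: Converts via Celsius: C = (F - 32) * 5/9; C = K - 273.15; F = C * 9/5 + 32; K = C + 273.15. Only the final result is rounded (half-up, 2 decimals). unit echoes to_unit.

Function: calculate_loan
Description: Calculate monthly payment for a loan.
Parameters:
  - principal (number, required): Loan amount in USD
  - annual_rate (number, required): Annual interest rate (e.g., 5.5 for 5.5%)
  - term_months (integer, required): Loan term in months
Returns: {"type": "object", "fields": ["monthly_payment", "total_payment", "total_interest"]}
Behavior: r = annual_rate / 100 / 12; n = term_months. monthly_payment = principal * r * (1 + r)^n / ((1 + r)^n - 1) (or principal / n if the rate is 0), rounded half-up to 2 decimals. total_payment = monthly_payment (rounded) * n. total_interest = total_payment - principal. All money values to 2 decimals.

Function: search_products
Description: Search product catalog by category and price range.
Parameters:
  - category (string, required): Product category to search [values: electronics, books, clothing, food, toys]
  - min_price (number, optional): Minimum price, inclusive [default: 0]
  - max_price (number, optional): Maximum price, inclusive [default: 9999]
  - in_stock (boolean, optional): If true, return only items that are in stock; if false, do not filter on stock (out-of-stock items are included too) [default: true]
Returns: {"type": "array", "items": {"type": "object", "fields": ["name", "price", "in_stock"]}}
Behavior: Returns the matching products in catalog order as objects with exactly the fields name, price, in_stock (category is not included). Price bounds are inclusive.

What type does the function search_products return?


The search_products spec declares Returns: {"type": "array", "items": {"type": "object", "fields": ["name", "price", "in_stock"]}}
Type:
array


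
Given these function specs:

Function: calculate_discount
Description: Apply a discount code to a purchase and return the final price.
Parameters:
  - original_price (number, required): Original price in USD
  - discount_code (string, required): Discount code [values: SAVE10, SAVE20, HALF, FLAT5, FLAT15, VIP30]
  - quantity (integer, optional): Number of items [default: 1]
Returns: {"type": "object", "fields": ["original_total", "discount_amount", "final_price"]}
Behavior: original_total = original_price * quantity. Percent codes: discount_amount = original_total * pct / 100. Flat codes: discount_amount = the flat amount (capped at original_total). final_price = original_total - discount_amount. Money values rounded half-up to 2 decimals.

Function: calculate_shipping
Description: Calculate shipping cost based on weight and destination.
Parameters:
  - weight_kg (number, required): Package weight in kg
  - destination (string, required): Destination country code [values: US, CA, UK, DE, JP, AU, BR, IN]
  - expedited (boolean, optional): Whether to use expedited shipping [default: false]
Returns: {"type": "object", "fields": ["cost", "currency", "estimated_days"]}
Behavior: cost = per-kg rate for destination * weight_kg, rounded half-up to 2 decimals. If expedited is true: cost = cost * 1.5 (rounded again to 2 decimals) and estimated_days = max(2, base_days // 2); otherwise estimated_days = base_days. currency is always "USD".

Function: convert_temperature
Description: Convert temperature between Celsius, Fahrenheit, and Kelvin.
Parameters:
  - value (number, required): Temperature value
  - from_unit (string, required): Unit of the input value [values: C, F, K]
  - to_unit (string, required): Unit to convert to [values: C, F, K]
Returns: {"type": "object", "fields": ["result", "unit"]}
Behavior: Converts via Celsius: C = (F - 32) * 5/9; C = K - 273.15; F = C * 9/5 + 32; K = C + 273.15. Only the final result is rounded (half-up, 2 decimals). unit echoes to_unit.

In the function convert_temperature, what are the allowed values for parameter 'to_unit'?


The convert_temperature spec declares:
  - to_unit (string, required): Unit to convert to [values: C, F, K]
Allowed values:
C, F, K


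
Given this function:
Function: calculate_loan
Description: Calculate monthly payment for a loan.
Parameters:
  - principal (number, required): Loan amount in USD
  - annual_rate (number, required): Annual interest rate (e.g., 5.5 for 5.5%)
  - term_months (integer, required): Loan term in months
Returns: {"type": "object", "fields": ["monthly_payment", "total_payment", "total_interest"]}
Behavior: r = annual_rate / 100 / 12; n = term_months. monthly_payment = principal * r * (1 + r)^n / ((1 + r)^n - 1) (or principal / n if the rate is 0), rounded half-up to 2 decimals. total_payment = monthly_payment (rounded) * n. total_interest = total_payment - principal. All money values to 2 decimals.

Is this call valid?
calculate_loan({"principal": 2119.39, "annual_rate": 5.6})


Checking required parameters...
Missing required parameter: term_months
Invalid - missing required parameter 'term_months'


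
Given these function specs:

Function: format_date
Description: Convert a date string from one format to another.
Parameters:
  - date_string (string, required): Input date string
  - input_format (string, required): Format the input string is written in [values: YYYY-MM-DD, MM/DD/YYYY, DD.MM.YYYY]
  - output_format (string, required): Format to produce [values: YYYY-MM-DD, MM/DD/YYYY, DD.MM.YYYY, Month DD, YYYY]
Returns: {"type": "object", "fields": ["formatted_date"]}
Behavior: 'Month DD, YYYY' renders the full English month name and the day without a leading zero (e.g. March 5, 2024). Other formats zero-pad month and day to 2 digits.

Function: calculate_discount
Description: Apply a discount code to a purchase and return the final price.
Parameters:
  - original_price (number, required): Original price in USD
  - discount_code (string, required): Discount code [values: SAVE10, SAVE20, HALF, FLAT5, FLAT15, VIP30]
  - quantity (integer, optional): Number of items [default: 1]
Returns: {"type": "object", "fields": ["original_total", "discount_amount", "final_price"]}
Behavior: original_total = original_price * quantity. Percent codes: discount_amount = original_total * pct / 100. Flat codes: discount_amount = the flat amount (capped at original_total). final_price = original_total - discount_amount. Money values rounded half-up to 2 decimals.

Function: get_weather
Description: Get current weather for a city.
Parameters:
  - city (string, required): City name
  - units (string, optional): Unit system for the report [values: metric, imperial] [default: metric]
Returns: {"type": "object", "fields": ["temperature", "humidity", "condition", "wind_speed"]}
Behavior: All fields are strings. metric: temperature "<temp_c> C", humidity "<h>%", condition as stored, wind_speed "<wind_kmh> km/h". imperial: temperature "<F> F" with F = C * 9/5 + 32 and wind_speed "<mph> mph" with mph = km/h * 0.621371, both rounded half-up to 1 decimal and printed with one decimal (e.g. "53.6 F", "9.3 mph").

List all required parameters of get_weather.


Parameters of get_weather and their required/optional flag:
  city: required
  units: optional
city


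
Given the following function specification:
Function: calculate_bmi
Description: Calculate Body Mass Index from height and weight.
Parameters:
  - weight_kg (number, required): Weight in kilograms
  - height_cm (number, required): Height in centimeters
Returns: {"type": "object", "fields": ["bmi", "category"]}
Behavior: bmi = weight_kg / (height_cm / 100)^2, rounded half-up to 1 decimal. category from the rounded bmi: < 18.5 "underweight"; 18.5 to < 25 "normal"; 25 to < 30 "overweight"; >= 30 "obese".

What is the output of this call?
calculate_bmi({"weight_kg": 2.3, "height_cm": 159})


height_m = 159 / 100 = 1.59
bmi = 2.3 / 1.59^2 = 2.3 / 2.5281 = 0.909774 -> 0.9
0.9 < 18.5 -> underweight
Output:
{"bmi": 0.9, "category": "underweight"}


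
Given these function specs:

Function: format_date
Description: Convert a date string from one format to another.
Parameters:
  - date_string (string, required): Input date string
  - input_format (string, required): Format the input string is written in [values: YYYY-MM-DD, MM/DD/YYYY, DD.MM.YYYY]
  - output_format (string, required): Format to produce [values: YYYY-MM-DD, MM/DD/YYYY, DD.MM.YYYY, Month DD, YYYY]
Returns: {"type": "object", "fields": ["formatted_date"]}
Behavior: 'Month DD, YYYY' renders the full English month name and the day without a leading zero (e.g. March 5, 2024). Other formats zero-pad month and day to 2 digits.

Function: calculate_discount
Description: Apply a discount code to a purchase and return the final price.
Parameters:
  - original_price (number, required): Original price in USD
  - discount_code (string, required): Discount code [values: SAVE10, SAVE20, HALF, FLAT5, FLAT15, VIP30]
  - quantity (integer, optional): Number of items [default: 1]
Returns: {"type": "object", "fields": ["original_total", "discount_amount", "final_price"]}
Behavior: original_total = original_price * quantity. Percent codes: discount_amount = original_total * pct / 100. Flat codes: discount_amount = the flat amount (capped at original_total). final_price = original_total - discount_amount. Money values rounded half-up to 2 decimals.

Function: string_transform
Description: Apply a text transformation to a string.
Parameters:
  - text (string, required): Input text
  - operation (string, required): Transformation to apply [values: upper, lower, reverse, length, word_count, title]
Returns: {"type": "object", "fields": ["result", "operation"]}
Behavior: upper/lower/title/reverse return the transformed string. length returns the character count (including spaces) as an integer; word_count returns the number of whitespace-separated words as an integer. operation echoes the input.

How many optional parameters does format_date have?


Parameters of format_date: date_string (required), input_format (required), output_format (required)
Optional count:
0


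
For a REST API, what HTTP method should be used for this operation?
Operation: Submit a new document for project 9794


GET = read, POST = create, PUT = update/replace, DELETE = remove
This operation is a create.
POST


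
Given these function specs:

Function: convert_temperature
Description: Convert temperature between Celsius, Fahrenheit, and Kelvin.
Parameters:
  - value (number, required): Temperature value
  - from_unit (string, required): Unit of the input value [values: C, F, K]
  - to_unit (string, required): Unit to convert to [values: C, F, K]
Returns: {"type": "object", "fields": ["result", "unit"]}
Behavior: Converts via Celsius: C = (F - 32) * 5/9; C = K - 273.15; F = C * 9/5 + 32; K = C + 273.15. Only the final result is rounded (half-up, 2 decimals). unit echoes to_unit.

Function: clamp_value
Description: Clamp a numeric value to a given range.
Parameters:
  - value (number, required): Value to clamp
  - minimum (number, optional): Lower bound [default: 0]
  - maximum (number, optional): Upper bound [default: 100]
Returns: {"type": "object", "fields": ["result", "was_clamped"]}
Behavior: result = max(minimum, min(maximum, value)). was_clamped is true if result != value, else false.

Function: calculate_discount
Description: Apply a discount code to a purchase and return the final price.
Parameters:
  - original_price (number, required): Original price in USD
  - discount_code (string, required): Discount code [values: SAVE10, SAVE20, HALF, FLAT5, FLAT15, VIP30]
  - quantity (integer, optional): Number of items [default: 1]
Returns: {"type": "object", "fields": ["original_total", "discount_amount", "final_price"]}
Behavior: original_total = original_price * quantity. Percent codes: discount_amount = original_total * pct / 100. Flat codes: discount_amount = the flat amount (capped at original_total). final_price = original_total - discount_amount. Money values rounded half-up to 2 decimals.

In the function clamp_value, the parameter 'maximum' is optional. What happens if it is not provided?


The clamp_value spec declares:
  - maximum (number, optional): Upper bound [default: 100]
It defaults to 100


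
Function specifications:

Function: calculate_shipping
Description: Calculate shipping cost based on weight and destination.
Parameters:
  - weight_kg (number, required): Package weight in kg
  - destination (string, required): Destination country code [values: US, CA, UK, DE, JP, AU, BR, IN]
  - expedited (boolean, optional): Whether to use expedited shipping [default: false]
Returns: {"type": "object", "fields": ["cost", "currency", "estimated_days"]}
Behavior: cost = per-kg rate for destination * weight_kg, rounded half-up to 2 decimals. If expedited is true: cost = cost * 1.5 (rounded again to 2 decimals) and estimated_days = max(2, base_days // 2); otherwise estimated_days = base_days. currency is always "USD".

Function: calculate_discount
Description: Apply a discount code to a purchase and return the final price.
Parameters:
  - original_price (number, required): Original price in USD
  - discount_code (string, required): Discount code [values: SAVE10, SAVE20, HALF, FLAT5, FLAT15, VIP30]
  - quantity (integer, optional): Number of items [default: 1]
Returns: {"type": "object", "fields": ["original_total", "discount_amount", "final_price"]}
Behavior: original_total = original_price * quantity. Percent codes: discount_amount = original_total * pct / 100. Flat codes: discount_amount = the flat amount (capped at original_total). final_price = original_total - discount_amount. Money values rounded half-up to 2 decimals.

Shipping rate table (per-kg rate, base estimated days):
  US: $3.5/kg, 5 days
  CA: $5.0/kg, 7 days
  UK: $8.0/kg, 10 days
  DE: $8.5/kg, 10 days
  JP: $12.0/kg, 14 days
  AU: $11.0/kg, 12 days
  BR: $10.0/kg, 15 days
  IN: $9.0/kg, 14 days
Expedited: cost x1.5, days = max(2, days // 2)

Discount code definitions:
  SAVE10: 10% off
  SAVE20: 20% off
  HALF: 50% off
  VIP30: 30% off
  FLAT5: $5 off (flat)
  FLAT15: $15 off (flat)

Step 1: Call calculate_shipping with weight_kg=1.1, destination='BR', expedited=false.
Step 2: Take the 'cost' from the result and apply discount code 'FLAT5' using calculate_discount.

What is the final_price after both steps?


Step 1: calculate_shipping(weight_kg=1.1, destination=BR, expedited=false)
  Rate for BR: $10.0/kg, base 15 days
  cost = 10.0 * 1.1 = 11 -> 11.00
  expedited not set/false: estimated_days = 15
  -> cost = 11.00 USD
Step 2: calculate_discount(original_price=11.0, discount_code=FLAT5, quantity=1)
  original_total = 11.0 * 1 = 11.00
  FLAT5 = $5 flat: discount_amount = min(5.00, 11.00) = 5.00
  final_price = 11.00 - 5.00 = 6.00
  -> final_price = 6.00
$6.00


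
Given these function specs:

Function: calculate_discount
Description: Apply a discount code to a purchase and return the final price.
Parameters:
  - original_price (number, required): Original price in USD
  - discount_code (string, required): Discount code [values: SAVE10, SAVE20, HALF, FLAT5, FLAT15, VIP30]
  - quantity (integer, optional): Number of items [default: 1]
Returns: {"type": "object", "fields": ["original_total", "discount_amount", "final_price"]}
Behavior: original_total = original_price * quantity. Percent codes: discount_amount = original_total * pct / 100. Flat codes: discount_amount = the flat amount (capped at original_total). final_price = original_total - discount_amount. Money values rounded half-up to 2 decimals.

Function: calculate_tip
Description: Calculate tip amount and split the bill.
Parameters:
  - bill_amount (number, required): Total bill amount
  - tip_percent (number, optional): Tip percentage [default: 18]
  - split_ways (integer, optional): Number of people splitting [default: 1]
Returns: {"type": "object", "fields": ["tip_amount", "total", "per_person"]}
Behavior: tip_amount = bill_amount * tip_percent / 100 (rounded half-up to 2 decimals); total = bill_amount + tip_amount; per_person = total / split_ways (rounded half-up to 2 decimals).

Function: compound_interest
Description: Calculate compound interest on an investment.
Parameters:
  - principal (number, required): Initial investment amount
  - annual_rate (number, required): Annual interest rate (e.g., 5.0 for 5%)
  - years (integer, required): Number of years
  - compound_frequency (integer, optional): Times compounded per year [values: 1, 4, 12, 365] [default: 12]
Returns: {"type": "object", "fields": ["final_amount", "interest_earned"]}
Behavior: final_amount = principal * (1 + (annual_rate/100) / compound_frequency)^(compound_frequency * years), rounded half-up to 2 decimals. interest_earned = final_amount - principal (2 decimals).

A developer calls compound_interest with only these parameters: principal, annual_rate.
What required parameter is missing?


Required parameters: principal, annual_rate, years
Provided: principal, annual_rate
Missing: years
years


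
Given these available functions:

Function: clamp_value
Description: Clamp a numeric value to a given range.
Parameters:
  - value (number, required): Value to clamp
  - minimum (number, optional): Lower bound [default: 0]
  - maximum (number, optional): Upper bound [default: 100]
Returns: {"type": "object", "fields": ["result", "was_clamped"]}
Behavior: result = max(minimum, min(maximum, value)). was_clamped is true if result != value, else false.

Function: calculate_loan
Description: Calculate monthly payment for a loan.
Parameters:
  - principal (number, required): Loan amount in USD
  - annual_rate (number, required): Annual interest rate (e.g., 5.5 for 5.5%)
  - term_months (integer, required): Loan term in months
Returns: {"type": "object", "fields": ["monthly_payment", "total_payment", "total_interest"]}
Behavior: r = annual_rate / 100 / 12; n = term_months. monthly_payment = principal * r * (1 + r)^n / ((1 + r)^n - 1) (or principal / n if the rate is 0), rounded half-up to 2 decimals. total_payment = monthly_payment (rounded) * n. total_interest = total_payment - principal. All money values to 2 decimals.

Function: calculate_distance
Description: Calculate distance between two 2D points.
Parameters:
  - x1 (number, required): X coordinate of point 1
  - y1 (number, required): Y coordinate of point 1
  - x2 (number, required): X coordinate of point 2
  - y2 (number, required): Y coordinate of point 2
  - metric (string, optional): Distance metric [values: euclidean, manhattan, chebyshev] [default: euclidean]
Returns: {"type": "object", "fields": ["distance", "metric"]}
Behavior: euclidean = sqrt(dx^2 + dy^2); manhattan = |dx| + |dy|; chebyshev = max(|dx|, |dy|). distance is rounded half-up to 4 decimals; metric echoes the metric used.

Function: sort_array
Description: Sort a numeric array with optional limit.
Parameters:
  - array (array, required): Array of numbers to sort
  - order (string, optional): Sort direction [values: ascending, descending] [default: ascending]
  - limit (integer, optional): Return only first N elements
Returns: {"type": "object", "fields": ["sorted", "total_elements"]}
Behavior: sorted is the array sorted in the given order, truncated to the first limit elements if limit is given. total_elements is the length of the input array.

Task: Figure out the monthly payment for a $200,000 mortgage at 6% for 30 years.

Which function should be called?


The task needs a function whose description is: Calculate monthly payment for a loan.
calculate_loan


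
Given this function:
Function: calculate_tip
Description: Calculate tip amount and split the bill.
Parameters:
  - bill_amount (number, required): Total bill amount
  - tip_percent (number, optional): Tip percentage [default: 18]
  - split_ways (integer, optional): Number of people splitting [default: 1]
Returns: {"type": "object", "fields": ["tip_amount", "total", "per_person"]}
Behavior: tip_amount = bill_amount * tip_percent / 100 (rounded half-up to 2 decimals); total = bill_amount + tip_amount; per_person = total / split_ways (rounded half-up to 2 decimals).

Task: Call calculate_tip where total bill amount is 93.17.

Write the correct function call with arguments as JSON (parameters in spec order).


Mapping each described value to its parameter name:
  'Total bill amount' -> bill_amount = 93.17
calculate_tip({"bill_amount": 93.17})


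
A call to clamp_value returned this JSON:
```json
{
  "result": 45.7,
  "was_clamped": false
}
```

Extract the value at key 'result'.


45.7


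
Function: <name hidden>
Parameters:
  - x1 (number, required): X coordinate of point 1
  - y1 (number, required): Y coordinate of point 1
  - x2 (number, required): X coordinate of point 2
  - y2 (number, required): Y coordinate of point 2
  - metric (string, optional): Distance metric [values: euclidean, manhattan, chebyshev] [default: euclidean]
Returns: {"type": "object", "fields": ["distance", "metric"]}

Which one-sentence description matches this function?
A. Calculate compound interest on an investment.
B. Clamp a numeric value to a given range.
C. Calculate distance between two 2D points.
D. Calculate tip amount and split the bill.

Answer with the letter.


Parameters x1, y1, x2, y2, metric and return ["distance", "metric"] fit: Calculate distance between two 2D points.
C


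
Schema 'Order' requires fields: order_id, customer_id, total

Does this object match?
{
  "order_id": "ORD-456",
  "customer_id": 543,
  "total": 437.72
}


Checking required fields... All present.
Valid - all required fields present


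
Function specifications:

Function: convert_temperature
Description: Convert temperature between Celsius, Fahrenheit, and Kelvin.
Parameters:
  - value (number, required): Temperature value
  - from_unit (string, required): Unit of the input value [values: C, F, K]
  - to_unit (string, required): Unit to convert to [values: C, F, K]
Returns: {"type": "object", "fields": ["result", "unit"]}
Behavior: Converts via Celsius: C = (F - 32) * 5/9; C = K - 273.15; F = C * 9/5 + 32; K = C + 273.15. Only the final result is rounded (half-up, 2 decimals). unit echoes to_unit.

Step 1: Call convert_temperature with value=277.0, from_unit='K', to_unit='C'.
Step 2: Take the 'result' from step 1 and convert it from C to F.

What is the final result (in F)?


Step 1: convert_temperature(value=277.0, from_unit=K, to_unit=C)
  To C: 277 - 273.15 = 3.85
  Target is C: 3.85
  Round to 2 decimals: 3.85
  -> result = 3.85 C
Step 2: convert_temperature(value=3.85, from_unit=C, to_unit=F)
  Input already in C: 3.85
  To F: 3.85 * 9/5 + 32 = 38.93
  Round to 2 decimals: 38.93
  -> result = 38.93 F
38.93 F


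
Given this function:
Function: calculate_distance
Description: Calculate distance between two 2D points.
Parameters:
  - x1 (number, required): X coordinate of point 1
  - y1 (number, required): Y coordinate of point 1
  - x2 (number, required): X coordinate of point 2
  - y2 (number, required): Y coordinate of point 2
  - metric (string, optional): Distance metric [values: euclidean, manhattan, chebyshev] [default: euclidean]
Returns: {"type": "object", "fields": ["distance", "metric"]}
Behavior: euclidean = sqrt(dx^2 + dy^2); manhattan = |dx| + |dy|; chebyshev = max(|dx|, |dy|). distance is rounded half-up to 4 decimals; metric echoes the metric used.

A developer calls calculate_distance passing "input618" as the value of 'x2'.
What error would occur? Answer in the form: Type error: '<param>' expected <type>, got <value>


Spec: 'x2' is declared as number; "input618" is a string.
Type error: 'x2' expected number, got "input618"


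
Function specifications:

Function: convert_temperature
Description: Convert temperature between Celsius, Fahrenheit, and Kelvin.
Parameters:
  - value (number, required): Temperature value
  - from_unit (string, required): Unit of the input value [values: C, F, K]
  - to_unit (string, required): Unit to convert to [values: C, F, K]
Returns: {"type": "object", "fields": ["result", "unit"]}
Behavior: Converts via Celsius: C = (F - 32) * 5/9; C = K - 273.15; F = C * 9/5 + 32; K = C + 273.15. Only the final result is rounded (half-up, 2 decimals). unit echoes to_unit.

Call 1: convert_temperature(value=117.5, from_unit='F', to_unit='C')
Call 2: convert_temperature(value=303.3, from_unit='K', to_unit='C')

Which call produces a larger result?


Call 1:
  To C: (117.5 - 32) * 5/9 = 47.5
  Target is C: 47.5
  Round to 2 decimals: 47.5
  -> 47.5 C
Call 2:
  To C: 303.3 - 273.15 = 30.15
  Target is C: 30.15
  Round to 2 decimals: 30.15
  -> 30.15 C
Call 1 (47.5 C)


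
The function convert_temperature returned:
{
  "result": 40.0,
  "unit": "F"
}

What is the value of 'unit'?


F


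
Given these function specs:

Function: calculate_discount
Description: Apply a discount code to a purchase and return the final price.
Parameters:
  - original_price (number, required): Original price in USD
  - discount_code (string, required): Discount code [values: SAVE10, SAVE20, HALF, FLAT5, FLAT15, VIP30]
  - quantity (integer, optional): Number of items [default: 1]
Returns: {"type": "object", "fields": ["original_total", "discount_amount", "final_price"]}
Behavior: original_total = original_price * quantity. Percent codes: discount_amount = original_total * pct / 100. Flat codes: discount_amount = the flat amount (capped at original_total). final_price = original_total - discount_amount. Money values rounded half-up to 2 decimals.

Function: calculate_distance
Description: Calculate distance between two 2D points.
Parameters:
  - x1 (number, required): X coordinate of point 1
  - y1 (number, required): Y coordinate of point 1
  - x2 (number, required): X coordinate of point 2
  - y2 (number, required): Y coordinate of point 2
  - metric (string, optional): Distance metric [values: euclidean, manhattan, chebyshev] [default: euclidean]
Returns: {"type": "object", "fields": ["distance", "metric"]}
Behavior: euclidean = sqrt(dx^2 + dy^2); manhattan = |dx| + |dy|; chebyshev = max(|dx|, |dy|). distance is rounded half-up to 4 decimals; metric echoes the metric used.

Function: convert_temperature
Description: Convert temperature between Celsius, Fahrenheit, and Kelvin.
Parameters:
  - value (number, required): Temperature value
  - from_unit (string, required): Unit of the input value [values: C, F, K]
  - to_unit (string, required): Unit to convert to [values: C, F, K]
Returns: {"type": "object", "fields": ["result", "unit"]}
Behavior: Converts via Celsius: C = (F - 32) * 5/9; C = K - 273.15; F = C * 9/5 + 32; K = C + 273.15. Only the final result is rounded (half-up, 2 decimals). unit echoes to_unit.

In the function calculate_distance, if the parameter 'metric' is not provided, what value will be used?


The calculate_distance spec declares:
  - metric (string, optional): Distance metric [values: euclidean, manhattan, chebyshev] [default: euclidean]
Default:
euclidean


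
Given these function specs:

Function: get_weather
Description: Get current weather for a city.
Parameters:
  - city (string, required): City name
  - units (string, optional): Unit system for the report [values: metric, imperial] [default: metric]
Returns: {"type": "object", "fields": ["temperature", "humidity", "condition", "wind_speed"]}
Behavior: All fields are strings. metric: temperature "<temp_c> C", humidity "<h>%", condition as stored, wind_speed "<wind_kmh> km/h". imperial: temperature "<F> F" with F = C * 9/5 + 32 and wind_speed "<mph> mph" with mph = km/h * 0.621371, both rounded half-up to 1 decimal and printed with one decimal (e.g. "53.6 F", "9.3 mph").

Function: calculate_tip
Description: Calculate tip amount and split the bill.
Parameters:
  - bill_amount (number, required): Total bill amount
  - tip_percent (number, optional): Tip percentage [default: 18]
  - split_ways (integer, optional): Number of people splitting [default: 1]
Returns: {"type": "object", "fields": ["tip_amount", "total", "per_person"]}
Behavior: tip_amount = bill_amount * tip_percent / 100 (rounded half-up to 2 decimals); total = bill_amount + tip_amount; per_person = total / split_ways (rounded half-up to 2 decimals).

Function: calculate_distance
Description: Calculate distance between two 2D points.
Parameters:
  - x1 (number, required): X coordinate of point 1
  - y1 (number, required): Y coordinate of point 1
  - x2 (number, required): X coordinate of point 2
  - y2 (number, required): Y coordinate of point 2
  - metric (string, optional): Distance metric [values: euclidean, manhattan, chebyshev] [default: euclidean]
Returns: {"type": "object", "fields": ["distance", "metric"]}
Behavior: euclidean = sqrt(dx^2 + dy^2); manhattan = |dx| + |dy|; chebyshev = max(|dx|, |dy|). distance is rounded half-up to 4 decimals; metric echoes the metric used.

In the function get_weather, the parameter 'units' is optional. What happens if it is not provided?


The get_weather spec declares:
  - units (string, optional): Unit system for the report [values: metric, imperial] [default: metric]
It defaults to metric


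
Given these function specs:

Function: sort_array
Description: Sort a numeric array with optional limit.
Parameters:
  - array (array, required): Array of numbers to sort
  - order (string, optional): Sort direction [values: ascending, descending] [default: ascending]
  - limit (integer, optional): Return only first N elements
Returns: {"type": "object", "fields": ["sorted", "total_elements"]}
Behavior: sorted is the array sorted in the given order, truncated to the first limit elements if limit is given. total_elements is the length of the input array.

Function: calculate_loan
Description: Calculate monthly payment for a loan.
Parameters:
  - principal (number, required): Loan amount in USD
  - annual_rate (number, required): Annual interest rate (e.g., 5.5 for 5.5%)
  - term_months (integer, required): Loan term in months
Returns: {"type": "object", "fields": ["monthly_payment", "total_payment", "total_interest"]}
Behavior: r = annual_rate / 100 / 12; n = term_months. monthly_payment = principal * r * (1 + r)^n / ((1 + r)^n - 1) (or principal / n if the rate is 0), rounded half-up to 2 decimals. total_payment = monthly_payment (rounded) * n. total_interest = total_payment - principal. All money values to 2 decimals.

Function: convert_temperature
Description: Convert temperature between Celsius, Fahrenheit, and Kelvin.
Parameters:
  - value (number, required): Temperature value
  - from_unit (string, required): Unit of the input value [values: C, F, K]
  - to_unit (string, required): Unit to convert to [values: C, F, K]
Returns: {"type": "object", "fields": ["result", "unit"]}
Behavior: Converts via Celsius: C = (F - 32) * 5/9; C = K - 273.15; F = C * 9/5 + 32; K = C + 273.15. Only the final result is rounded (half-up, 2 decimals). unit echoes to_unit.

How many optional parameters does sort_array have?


Parameters of sort_array: array (required), order (optional), limit (optional)
Optional count:
2


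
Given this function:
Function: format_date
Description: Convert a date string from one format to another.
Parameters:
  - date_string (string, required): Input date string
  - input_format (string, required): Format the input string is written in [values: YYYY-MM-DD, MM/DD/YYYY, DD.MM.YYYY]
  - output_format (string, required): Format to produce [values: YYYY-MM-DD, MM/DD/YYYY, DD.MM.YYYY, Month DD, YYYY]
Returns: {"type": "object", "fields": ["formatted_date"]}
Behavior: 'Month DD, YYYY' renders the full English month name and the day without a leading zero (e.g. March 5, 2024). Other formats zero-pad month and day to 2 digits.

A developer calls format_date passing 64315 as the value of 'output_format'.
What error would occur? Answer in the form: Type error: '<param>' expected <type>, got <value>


Spec: 'output_format' is declared as string; 64315 is an integer.
Type error: 'output_format' expected string, got 64315


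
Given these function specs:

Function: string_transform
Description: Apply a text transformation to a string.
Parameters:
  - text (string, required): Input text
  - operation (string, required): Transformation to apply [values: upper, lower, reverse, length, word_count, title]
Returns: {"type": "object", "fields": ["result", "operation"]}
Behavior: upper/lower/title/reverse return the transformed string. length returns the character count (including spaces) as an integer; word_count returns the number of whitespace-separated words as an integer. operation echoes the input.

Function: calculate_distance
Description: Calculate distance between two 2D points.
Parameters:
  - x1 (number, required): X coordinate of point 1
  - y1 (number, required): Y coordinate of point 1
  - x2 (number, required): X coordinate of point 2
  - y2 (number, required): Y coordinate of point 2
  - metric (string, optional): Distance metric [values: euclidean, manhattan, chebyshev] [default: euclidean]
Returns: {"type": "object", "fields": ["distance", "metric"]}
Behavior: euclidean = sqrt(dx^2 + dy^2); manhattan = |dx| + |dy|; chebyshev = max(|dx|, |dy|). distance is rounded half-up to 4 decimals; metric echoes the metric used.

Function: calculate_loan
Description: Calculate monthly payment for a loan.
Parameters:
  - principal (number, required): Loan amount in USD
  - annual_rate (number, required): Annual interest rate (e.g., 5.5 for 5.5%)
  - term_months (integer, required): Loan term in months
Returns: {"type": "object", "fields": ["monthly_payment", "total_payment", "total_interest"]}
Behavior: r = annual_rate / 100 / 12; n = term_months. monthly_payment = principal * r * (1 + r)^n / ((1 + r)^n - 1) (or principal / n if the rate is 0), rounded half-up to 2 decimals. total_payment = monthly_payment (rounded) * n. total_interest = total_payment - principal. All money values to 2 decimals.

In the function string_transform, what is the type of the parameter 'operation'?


The string_transform spec declares:
  - operation (string, required): Transformation to apply [values: upper, lower, reverse, length, word_count, title]
Type:
string


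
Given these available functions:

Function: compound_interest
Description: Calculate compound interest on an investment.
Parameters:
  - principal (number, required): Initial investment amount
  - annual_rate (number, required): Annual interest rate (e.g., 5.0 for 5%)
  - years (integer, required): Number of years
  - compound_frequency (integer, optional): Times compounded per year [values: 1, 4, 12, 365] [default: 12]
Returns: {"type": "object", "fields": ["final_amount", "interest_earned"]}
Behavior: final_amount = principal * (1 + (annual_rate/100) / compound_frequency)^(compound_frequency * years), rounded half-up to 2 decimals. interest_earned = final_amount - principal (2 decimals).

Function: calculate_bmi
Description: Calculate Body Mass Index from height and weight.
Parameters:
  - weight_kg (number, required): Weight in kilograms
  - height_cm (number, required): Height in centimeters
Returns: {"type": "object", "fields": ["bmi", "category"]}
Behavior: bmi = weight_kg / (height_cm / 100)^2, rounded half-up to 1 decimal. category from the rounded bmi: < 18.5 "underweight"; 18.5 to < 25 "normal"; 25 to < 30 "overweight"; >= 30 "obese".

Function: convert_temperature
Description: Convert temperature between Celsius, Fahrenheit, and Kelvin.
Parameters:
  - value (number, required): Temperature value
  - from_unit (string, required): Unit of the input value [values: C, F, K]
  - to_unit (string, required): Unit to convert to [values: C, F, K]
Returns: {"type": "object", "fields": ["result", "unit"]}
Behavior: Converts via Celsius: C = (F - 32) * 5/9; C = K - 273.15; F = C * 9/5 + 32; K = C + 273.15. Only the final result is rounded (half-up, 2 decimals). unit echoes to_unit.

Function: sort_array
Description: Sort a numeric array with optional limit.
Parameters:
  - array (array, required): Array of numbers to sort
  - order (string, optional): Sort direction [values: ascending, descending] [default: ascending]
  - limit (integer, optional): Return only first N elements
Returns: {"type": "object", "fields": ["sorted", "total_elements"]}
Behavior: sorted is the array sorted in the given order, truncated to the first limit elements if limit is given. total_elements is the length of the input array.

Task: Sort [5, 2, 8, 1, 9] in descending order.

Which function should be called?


The task needs a function whose description is: Sort a numeric array with optional limit.
sort_array


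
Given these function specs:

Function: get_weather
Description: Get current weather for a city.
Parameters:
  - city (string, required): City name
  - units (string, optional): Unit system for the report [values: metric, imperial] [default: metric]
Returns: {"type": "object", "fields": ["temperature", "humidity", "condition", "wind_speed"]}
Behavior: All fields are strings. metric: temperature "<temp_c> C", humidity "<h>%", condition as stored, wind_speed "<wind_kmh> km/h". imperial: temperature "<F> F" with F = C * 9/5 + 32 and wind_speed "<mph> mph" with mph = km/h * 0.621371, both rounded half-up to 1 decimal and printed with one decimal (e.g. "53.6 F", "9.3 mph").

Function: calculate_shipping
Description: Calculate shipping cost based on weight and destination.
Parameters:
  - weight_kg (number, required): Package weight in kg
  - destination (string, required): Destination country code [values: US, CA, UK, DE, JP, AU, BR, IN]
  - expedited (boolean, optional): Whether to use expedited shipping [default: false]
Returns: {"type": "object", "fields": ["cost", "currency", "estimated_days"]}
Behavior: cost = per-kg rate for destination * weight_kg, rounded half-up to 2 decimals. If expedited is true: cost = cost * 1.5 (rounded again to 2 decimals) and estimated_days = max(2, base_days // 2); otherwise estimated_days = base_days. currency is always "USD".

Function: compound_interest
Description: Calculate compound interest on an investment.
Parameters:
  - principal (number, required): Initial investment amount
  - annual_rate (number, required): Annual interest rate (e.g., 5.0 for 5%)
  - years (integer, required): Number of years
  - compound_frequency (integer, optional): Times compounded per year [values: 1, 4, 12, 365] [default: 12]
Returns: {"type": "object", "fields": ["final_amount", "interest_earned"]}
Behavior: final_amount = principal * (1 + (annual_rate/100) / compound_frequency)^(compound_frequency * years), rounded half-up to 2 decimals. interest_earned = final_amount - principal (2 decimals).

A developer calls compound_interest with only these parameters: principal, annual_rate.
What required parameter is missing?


Required parameters: principal, annual_rate, years
Provided: principal, annual_rate
Missing: years
years
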